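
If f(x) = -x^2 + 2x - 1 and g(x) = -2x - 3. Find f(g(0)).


-16


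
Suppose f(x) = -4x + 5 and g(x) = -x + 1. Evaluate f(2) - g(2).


f(2) = -3
g(2) = -1
Difference = -2

-2


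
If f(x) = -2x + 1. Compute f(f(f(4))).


f(4) = -7
f(-7) = 15
f(15) = -29

-29


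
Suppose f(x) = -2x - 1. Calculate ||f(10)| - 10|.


f(10) = -21
|-21| = 21
|21 - 10| = 11

11


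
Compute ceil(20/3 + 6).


20/3 = 6.6667
6.6667 + 6 = 12.6667
ceil(12.6667) = 13

13


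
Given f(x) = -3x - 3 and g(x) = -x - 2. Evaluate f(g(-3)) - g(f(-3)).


2


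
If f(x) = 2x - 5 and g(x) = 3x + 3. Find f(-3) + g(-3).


f(-3) = -11
g(-3) = -6
Sum = -17

-17


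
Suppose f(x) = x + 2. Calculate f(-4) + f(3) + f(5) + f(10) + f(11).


35


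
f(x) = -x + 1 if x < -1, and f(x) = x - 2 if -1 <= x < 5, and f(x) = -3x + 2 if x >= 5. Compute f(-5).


-5 satisfies x < -1
f(-5) = 6

6


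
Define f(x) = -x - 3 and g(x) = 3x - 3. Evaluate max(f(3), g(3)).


f(3) = -6
g(3) = 6
max = 6

6


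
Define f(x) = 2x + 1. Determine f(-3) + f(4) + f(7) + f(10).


40


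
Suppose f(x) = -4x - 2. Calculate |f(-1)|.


2


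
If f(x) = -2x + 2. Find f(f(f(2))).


f(2) = -2
f(-2) = 6
f(6) = -10

-10


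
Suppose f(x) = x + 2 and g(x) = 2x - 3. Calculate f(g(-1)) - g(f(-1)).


f(g(-1)) = -3
g(f(-1)) = -1
Difference = -2

-2


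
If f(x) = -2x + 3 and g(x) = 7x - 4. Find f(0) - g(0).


f(0) = 3
g(0) = -4
Difference = 7

7


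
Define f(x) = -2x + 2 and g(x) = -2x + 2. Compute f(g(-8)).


g(-8) = 18
f(18) = -34

-34


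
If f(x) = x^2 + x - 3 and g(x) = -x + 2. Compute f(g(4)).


-1


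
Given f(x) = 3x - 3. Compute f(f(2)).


f(2) = 3
f(3) = 6

6


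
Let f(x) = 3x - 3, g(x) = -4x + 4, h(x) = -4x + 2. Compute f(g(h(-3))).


h(-3) = 14
g(14) = -52
f(-52) = -159

-159


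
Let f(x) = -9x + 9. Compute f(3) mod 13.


f(3) = -18
-18 mod 13 = 8

8


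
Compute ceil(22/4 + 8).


22/4 = 5.5
5.5 + 8 = 13.5
ceil(13.5) = 14

14


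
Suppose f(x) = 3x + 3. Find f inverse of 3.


Solve 3x + 3 = 3
x = (3 - 3) / 3 = 0

0


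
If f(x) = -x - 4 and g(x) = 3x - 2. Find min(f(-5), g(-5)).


f(-5) = 1
g(-5) = -17
min = -17

-17


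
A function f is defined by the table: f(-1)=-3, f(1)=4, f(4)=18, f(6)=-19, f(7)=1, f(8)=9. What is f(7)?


1


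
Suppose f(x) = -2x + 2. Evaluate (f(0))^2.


f(0) = 2
(2)^2 = 4

4


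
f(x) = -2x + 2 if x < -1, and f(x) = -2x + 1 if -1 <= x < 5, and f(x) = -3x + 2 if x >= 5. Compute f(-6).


14


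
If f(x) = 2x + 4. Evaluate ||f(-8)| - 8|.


f(-8) = -12
|-12| = 12
|12 - 8| = 4

4


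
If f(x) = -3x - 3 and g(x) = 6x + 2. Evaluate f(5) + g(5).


f(5) = -18
g(5) = 32
Sum = 14

14


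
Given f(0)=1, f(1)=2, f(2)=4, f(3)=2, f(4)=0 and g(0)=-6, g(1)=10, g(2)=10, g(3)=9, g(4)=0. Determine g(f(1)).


f(1) = 2
g(2) = 10

10


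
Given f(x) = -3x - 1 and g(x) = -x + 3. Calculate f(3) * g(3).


f(3) = -10
g(3) = 0
Product = 0

0


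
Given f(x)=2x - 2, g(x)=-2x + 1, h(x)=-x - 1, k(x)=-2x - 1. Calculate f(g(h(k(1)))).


k(1) = -3
h(-3) = 2
g(2) = -3
f(-3) = -8

-8


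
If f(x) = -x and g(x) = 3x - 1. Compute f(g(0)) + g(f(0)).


0


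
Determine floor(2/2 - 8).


2/2 = 1
1 - 8 = -7
floor(-7) = -7

-7


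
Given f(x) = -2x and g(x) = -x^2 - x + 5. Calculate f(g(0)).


g(0) = 5
f(5) = -10

-10


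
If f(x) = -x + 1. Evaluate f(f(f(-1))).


2


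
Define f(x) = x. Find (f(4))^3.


f(4) = 4
(4)^3 = 64

64


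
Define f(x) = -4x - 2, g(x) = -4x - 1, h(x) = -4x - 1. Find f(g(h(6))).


-398


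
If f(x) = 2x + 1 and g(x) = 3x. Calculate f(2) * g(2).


f(2) = 5
g(2) = 6
Product = 30

30


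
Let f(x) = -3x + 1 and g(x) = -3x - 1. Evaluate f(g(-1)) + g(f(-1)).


f(g(-1)) = -5
g(f(-1)) = -13
Sum = -18

-18


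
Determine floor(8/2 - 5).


8/2 = 4
4 - 5 = -1
floor(-1) = -1

-1


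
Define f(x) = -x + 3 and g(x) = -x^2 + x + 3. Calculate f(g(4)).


g(4) = -9
f(-9) = 12

12


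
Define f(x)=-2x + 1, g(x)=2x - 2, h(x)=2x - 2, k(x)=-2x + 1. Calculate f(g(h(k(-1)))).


k(-1) = 3
h(3) = 4
g(4) = 6
f(6) = -11

-11


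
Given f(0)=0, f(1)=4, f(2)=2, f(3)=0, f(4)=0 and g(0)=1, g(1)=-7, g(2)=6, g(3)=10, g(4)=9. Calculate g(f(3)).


1


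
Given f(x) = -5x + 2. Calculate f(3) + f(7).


f(3) = -13
f(7) = -33
Sum = -46

-46


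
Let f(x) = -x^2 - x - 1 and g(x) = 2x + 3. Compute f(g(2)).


g(2) = 7
f(7) = (-1)*(7)^2 - 1*(7) - 1 = -57

-57


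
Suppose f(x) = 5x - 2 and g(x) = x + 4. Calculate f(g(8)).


g(8) = 12
f(12) = 58

58


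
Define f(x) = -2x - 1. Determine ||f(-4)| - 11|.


f(-4) = 7
|7| = 7
|7 - 11| = 4

4


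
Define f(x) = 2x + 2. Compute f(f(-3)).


f(-3) = -4
f(-4) = -6

-6


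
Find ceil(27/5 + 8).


27/5 = 5.4
5.4 + 8 = 13.4
ceil(13.4) = 14

14


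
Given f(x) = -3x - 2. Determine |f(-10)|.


f(-10) = 28
|28| = 28

28


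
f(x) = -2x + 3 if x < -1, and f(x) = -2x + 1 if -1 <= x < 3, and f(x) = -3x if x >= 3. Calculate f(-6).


-6 satisfies x < -1
f(-6) = 15

15


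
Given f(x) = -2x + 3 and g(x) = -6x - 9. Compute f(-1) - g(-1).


f(-1) = 5
g(-1) = -3
Difference = 8

8


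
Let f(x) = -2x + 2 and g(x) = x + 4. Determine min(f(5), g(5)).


-8


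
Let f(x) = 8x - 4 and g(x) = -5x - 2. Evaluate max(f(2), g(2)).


f(2) = 12
g(2) = -12
max = 12

12


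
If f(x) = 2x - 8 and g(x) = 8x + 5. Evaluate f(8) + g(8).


f(8) = 8
g(8) = 69
Sum = 77

77


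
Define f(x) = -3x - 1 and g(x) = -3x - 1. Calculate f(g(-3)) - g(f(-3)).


f(g(-3)) = -25
g(f(-3)) = -25
Difference = 0

0


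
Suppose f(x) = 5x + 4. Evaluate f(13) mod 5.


f(13) = 69
69 mod 5 = 4

4


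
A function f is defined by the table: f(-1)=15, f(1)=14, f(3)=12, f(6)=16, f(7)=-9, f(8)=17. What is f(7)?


Reading from the table at x = 7

-9


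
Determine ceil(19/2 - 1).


19/2 = 9.5
9.5 - 1 = 8.5
ceil(8.5) = 9

9


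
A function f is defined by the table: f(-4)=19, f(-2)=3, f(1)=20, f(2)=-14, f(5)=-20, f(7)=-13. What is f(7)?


Reading from the table at x = 7

-13


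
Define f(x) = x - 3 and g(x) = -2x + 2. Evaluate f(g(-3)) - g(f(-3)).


f(g(-3)) = 5
g(f(-3)) = 14
Difference = -9

-9


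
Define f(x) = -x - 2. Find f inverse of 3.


Solve -x - 2 = 3
x = (3 + 2) / (-1) = -5

-5


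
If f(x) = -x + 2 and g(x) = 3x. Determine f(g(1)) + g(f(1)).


f(g(1)) = -1
g(f(1)) = 3
Sum = 2

2


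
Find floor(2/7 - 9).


2/7 = 0.2857
0.2857 - 9 = -8.7143
floor(-8.7143) = -9

-9


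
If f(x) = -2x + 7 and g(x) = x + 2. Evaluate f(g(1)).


g(1) = 3
f(3) = 1

1


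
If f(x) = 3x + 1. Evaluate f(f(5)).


f(5) = 16
f(16) = 49

49


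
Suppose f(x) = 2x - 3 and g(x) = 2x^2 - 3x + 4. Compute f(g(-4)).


g(-4) = 48
f(48) = 93

93


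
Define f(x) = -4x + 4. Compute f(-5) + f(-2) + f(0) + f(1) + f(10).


f(-5) = 24
f(-2) = 12
f(0) = 4
f(1) = 0
f(10) = -36
Sum = 4

4


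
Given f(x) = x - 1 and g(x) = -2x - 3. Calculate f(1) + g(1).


f(1) = 0
g(1) = -5
Sum = -5

-5


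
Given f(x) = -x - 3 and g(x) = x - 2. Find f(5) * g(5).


f(5) = -8
g(5) = 3
Product = -24

-24


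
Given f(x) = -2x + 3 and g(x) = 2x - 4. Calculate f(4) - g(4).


-9


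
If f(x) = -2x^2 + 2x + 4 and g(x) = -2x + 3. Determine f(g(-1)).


g(-1) = 5
f(5) = (-2)*(5)^2 + 2*(5) + 4 = -36

-36


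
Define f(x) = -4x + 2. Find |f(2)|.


f(2) = -6
|-6| = 6

6


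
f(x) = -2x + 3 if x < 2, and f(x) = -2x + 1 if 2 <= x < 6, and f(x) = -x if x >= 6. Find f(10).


10 satisfies x >= 6
f(10) = -10

-10


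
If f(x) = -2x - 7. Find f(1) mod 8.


7


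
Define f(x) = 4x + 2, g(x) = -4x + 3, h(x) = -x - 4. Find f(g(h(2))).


h(2) = -6
g(-6) = 27
f(27) = 110

110


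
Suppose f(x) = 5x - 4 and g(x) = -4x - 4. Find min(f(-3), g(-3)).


-19


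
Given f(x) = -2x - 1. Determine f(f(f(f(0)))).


f(0) = -1
f(-1) = 1
f(1) = -3
f(-3) = 5

5


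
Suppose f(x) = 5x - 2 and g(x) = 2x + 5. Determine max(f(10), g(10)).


f(10) = 48
g(10) = 25
max = 48

48


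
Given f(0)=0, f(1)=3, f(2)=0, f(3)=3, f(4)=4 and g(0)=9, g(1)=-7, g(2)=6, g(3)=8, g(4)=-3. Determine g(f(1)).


f(1) = 3
g(3) = 8

8


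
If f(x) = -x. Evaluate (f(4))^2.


f(4) = -4
(-4)^2 = 16

16


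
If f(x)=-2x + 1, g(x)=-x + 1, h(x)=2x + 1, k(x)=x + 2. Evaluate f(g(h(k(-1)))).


k(-1) = 1
h(1) = 3
g(3) = -2
f(-2) = 5

5


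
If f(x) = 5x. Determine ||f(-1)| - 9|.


4


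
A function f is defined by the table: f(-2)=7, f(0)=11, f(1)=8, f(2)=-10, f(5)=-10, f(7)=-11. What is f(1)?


Reading from the table at x = 1

8


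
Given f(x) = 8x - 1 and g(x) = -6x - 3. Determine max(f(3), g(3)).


23


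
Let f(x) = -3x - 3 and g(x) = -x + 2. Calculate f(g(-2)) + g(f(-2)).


f(g(-2)) = -15
g(f(-2)) = -1
Sum = -16

-16


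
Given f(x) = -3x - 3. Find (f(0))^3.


f(0) = -3
(-3)^3 = -27

-27


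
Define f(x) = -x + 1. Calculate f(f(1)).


f(1) = 0
f(0) = 1

1


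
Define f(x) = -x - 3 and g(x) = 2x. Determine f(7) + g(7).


f(7) = -10
g(7) = 14
Sum = 4

4


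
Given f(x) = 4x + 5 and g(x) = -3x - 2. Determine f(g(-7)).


g(-7) = 19
f(19) = 81

81


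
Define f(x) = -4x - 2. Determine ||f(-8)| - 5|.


f(-8) = 30
|30| = 30
|30 - 5| = 25

25


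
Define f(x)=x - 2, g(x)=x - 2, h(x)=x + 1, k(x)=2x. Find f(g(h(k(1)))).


k(1) = 2
h(2) = 3
g(3) = 1
f(1) = -1

-1


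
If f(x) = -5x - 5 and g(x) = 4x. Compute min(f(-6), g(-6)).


f(-6) = 25
g(-6) = -24
min = -24

-24


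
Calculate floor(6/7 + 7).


7


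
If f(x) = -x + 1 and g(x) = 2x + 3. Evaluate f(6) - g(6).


f(6) = -5
g(6) = 15
Difference = -20

-20


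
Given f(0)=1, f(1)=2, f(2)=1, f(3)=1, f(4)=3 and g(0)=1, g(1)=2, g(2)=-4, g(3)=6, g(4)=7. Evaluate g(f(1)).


f(1) = 2
g(2) = -4

-4


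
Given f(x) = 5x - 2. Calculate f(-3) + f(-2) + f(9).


f(-3) = -17
f(-2) = -12
f(9) = 43
Sum = 14

14


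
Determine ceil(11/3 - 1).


11/3 = 3.6667
3.6667 - 1 = 2.6667
ceil(2.6667) = 3

3


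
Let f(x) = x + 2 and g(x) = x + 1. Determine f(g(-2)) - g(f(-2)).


f(g(-2)) = 1
g(f(-2)) = 1
Difference = 0

0


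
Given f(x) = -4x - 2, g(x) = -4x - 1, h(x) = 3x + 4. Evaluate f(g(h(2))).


162


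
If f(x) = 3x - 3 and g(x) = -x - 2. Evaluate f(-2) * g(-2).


f(-2) = -9
g(-2) = 0
Product = 0

0


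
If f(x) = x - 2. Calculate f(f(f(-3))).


-9


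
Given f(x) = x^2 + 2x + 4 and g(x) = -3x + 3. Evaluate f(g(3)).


g(3) = -6
f(-6) = 1*(-6)^2 + 2*(-6) + 4 = 28

28


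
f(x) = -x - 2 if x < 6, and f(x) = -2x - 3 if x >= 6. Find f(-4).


-4 satisfies x < 6
f(-4) = 2

2


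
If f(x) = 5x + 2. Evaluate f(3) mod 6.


f(3) = 17
17 mod 6 = 5

5


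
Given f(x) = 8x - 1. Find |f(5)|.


f(5) = 39
|39| = 39

39


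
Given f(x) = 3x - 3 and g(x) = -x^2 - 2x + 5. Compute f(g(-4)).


g(-4) = -3
f(-3) = -12

-12


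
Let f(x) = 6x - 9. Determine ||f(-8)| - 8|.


f(-8) = -57
|-57| = 57
|57 - 8| = 49

49


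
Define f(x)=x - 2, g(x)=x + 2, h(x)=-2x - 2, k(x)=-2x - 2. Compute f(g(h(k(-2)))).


k(-2) = 2
h(2) = -6
g(-6) = -4
f(-4) = -6

-6


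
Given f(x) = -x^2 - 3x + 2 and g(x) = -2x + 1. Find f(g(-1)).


g(-1) = 3
f(3) = (-1)*(3)^2 - 3*(3) + 2 = -16

-16


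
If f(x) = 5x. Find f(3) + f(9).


f(3) = 15
f(9) = 45
Sum = 60

60


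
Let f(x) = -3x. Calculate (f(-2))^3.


f(-2) = 6
(6)^3 = 216

216


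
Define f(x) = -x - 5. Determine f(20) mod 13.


f(20) = -25
-25 mod 13 = 1

1


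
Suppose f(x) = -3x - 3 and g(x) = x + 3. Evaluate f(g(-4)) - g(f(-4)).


f(g(-4)) = 0
g(f(-4)) = 12
Difference = -12

-12


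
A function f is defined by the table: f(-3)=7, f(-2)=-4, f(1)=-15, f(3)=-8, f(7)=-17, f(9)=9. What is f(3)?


Reading from the table at x = 3

-8


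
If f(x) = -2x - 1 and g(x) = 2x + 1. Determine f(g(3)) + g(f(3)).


f(g(3)) = -15
g(f(3)) = -13
Sum = -28

-28


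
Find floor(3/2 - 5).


3/2 = 1.5
1.5 - 5 = -3.5
floor(-3.5) = -4

-4


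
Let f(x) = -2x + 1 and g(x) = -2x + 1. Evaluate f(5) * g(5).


f(5) = -9
g(5) = -9
Product = 81

81


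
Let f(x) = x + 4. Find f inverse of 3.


-1


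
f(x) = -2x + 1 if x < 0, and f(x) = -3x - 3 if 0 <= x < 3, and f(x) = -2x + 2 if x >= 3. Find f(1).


1 satisfies 0 <= x < 3
f(1) = -6

-6


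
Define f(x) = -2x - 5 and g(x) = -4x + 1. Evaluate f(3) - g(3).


f(3) = -11
g(3) = -11
Difference = 0

0


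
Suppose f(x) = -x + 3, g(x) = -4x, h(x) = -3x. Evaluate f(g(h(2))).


h(2) = -6
g(-6) = 24
f(24) = -21

-21


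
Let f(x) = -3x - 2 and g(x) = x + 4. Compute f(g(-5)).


g(-5) = -1
f(-1) = 1

1


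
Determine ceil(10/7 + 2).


4


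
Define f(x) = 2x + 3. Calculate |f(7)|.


f(7) = 17
|17| = 17

17


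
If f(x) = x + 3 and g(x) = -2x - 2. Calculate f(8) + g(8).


f(8) = 11
g(8) = -18
Sum = -7

-7


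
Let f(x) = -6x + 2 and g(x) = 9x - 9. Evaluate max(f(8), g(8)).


63


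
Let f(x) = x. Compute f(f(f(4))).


f(4) = 4
f(4) = 4
f(4) = 4

4


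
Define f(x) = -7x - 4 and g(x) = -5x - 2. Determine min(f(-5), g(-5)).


f(-5) = 31
g(-5) = 23
min = 23

23


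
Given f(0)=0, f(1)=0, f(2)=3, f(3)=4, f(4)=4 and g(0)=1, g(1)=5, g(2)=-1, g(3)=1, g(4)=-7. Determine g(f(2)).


f(2) = 3
g(3) = 1

1


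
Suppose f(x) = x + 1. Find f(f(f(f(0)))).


f(0) = 1
f(1) = 2
f(2) = 3
f(3) = 4

4


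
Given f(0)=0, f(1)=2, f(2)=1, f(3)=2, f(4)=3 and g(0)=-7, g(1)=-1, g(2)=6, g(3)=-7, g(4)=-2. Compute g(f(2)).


f(2) = 1
g(1) = -1

-1


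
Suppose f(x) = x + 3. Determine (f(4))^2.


f(4) = 7
(7)^2 = 49

49


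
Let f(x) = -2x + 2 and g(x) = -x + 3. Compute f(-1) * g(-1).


16


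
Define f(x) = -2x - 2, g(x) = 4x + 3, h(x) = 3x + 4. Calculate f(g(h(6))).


h(6) = 22
g(22) = 91
f(91) = -184

-184


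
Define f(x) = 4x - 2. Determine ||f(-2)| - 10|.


f(-2) = -10
|-10| = 10
|10 - 10| = 0

0


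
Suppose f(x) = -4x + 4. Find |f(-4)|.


f(-4) = 20
|20| = 20

20


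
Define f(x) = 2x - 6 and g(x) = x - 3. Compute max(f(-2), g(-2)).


-5


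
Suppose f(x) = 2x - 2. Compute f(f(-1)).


-10


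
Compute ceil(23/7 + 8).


23/7 = 3.2857
3.2857 + 8 = 11.2857
ceil(11.2857) = 12

12


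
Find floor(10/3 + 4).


7


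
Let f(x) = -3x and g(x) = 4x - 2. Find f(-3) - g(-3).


f(-3) = 9
g(-3) = -14
Difference = 23

23


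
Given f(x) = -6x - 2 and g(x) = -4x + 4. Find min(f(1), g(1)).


f(1) = -8
g(1) = 0
min = -8

-8


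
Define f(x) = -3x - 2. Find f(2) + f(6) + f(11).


-63


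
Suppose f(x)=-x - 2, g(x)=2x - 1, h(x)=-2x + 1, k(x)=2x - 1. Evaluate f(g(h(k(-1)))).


k(-1) = -3
h(-3) = 7
g(7) = 13
f(13) = -15

-15


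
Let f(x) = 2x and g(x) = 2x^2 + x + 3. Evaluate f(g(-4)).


g(-4) = 31
f(31) = 62

62


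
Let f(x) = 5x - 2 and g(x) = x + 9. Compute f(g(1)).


g(1) = 10
f(10) = 48

48


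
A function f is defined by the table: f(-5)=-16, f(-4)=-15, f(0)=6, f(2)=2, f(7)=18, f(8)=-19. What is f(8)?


Reading from the table at x = 8

-19


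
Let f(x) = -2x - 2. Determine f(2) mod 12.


6


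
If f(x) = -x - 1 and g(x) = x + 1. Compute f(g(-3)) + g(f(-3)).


f(g(-3)) = 1
g(f(-3)) = 3
Sum = 4

4


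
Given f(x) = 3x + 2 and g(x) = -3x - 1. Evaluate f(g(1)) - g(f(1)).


f(g(1)) = -10
g(f(1)) = -16
Difference = 6

6


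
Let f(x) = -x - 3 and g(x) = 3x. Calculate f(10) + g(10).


f(10) = -13
g(10) = 30
Sum = 17

17


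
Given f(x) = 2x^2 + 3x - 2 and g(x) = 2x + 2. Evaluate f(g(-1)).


g(-1) = 0
f(0) = 2*(0)^2 + 3*(0) - 2 = -2

-2


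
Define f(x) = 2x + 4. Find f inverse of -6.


Solve 2x + 4 = -6
x = (-6 - 4) / 2 = -5

-5


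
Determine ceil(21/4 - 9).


-3


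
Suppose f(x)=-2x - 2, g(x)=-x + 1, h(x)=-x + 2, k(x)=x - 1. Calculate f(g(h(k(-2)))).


6


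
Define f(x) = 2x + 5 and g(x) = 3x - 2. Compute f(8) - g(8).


f(8) = 21
g(8) = 22
Difference = -1

-1


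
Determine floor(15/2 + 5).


15/2 = 7.5
7.5 + 5 = 12.5
floor(12.5) = 12

12


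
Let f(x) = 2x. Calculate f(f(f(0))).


f(0) = 0
f(0) = 0
f(0) = 0

0


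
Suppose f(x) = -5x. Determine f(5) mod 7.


f(5) = -25
-25 mod 7 = 3

3


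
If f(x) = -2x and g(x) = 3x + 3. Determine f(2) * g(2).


f(2) = -4
g(2) = 9
Product = -36

-36


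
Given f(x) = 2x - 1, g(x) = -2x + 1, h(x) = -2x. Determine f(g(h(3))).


h(3) = -6
g(-6) = 13
f(13) = 25

25


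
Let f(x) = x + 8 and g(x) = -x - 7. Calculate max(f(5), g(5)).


f(5) = 13
g(5) = -12
max = 13

13


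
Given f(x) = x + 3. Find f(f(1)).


f(1) = 4
f(4) = 7

7


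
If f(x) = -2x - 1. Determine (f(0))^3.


f(0) = -1
(-1)^3 = -1

-1


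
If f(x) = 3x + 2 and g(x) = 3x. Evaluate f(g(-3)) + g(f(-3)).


-46


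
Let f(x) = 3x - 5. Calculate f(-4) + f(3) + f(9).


f(-4) = -17
f(3) = 4
f(9) = 22
Sum = 9

9


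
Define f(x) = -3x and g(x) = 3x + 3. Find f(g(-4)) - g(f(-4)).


f(g(-4)) = 27
g(f(-4)) = 39
Difference = -12

-12


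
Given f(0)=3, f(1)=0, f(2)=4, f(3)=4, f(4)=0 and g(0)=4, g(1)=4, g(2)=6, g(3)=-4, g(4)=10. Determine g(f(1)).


f(1) = 0
g(0) = 4

4


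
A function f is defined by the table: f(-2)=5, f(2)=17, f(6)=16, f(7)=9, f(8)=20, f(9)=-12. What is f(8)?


20


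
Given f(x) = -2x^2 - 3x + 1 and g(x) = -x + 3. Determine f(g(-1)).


-43


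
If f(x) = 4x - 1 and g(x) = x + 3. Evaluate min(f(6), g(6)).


f(6) = 23
g(6) = 9
min = 9

9


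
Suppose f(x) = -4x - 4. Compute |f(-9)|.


f(-9) = 32
|32| = 32

32


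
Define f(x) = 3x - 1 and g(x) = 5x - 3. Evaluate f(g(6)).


g(6) = 27
f(27) = 80

80


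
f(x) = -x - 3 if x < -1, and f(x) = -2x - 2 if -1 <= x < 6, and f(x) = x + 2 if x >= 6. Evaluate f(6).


6 satisfies x >= 6
f(6) = 8

8


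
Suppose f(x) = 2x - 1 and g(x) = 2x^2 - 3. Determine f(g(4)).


g(4) = 29
f(29) = 57

57


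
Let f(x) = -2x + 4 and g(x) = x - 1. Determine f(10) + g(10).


-7


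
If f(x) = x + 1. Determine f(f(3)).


5


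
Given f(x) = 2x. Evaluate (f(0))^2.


0


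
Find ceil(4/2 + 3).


5


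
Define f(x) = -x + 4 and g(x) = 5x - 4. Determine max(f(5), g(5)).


f(5) = -1
g(5) = 21
max = 21

21


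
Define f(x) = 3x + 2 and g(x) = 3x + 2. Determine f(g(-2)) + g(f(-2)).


-20


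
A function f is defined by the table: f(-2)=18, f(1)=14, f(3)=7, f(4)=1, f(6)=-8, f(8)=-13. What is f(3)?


Reading from the table at x = 3

7


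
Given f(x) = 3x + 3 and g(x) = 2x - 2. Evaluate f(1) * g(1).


0


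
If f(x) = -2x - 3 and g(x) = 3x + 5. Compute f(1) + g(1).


3


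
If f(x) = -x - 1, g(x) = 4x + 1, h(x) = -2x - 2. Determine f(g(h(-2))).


h(-2) = 2
g(2) = 9
f(9) = -10

-10


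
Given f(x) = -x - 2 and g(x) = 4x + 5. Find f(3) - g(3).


f(3) = -5
g(3) = 17
Difference = -22

-22


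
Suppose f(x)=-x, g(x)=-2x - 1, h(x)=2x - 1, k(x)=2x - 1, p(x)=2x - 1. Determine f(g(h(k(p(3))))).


p(3) = 5
k(5) = 9
h(9) = 17
g(17) = -35
f(-35) = 35

35


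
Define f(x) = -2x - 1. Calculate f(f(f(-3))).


f(-3) = 5
f(5) = -11
f(-11) = 21

21


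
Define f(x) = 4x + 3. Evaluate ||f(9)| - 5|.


f(9) = 39
|39| = 39
|39 - 5| = 34

34


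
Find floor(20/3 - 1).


20/3 = 6.6667
6.6667 - 1 = 5.6667
floor(5.6667) = 5

5


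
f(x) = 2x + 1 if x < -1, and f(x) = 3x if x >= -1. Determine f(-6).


-6 satisfies x < -1
f(-6) = -11

-11


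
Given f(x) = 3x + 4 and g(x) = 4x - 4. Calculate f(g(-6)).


g(-6) = -28
f(-28) = -80

-80


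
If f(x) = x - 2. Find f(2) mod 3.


f(2) = 0
0 mod 3 = 0

0


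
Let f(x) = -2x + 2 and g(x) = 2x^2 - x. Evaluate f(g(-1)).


g(-1) = 3
f(3) = -4

-4


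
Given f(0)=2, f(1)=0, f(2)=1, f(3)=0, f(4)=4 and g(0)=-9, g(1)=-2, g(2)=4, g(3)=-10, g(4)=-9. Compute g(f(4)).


f(4) = 4
g(4) = -9

-9


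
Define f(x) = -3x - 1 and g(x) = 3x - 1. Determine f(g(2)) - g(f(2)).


f(g(2)) = -16
g(f(2)) = -22
Difference = 6

6


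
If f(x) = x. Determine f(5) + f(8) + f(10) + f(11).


34


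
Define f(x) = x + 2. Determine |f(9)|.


f(9) = 11
|11| = 11

11


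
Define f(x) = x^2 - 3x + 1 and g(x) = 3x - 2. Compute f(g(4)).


71


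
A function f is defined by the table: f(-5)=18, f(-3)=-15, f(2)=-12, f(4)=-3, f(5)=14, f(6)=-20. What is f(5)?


Reading from the table at x = 5

14


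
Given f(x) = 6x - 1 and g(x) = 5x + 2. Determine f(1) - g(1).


f(1) = 5
g(1) = 7
Difference = -2

-2


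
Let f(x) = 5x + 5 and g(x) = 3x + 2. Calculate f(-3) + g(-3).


f(-3) = -10
g(-3) = -7
Sum = -17

-17


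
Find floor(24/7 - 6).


24/7 = 3.4286
3.4286 - 6 = -2.5714
floor(-2.5714) = -3

-3


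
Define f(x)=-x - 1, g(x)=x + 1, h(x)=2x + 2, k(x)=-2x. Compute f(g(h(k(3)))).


k(3) = -6
h(-6) = -10
g(-10) = -9
f(-9) = 8

8


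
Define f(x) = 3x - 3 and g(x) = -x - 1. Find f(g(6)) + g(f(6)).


f(g(6)) = -24
g(f(6)) = -16
Sum = -40

-40


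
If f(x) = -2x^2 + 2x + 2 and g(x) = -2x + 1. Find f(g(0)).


2


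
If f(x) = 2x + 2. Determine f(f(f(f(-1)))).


f(-1) = 0
f(0) = 2
f(2) = 6
f(6) = 14

14


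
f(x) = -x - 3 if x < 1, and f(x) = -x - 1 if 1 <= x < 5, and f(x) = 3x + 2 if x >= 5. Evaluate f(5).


5 satisfies x >= 5
f(5) = 17

17


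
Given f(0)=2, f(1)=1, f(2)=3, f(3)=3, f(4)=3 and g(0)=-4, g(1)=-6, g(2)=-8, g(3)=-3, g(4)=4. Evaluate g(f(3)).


f(3) = 3
g(3) = -3

-3


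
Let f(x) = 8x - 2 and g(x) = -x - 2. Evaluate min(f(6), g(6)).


f(6) = 46
g(6) = -8
min = -8

-8


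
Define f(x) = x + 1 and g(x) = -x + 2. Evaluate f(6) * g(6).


f(6) = 7
g(6) = -4
Product = -28

-28


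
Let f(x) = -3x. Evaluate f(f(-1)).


f(-1) = 3
f(3) = -9

-9


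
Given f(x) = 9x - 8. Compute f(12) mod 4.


f(12) = 100
100 mod 4 = 0

0


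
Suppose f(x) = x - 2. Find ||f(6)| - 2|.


2


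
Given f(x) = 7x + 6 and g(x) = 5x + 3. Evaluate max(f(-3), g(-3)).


f(-3) = -15
g(-3) = -12
max = -12

-12


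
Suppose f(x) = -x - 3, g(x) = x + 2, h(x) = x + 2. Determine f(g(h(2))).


-9


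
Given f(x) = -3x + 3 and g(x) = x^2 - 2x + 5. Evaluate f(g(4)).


g(4) = 13
f(13) = -36

-36


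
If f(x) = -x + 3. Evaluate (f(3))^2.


f(3) = 0
(0)^2 = 0

0


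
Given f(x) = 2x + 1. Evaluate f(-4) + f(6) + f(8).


f(-4) = -7
f(6) = 13
f(8) = 17
Sum = 23

23


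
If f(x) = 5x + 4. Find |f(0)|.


f(0) = 4
|4| = 4

4


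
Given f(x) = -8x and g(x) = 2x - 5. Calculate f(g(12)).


-152


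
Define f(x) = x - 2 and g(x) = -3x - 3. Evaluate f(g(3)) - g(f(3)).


f(g(3)) = -14
g(f(3)) = -6
Difference = -8

-8


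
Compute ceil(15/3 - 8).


15/3 = 5
5 - 8 = -3
ceil(-3) = -3

-3


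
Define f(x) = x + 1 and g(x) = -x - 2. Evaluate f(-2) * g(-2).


f(-2) = -1
g(-2) = 0
Product = 0

0


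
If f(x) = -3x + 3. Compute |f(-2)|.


f(-2) = 9
|9| = 9

9


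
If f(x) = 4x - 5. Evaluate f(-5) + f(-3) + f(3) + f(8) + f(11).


f(-5) = -25
f(-3) = -17
f(3) = 7
f(8) = 27
f(11) = 39
Sum = 31

31


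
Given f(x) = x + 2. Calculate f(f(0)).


f(0) = 2
f(2) = 4

4


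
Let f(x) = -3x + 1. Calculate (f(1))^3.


f(1) = -2
(-2)^3 = -8

-8


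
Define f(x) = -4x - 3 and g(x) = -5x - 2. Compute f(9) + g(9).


-86


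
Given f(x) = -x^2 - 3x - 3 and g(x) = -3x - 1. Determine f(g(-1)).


-13


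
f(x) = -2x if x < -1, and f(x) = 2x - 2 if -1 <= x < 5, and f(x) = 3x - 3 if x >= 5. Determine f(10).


10 satisfies x >= 5
f(10) = 27

27


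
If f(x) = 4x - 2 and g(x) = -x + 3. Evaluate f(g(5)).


g(5) = -2
f(-2) = -10

-10


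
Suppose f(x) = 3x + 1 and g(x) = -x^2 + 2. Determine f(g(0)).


g(0) = 2
f(2) = 7

7


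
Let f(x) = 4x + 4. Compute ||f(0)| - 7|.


3


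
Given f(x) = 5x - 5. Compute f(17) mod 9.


f(17) = 80
80 mod 9 = 8

8


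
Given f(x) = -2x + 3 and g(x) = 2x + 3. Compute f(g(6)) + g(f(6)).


-42


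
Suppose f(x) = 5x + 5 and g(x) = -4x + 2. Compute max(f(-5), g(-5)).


f(-5) = -20
g(-5) = 22
max = 22

22


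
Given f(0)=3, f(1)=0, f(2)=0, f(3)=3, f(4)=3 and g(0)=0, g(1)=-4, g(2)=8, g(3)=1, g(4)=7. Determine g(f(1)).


f(1) = 0
g(0) = 0

0


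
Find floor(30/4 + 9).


30/4 = 7.5
7.5 + 9 = 16.5
floor(16.5) = 16

16


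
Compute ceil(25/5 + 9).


14


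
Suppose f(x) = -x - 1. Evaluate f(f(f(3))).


-4


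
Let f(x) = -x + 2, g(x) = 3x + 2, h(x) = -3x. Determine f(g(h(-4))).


h(-4) = 12
g(12) = 38
f(38) = -36

-36


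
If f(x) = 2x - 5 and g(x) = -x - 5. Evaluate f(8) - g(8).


24


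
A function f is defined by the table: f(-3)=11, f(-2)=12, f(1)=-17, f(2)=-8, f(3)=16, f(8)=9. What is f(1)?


Reading from the table at x = 1

-17


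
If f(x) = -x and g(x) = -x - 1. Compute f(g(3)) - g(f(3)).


f(g(3)) = 4
g(f(3)) = 2
Difference = 2

2


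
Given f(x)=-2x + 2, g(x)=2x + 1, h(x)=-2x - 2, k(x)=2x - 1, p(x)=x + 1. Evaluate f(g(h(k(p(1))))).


p(1) = 2
k(2) = 3
h(3) = -8
g(-8) = -15
f(-15) = 32

32


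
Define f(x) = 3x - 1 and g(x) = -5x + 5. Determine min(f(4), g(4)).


f(4) = 11
g(4) = -15
min = -15

-15


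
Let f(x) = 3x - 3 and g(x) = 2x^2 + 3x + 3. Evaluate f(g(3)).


g(3) = 30
f(30) = 87

87


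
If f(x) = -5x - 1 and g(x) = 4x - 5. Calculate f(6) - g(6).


f(6) = -31
g(6) = 19
Difference = -50

-50


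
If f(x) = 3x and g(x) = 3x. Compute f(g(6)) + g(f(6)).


f(g(6)) = 54
g(f(6)) = 54
Sum = 108

108


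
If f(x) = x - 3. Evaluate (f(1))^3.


f(1) = -2
(-2)^3 = -8

-8


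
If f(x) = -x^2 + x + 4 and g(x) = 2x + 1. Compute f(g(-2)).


g(-2) = -3
f(-3) = (-1)*(-3)^2 + 1*(-3) + 4 = -8

-8


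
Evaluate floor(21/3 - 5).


21/3 = 7
7 - 5 = 2
floor(2) = 2

2


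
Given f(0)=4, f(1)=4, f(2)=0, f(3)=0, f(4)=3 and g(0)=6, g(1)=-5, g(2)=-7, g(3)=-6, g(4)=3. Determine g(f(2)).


f(2) = 0
g(0) = 6

6


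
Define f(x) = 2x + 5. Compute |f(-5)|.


f(-5) = -5
|-5| = 5

5


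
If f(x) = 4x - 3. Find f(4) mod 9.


f(4) = 13
13 mod 9 = 4

4


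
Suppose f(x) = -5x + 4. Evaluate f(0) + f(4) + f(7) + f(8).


f(0) = 4
f(4) = -16
f(7) = -31
f(8) = -36
Sum = -79

-79


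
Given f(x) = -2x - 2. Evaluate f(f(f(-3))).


f(-3) = 4
f(4) = -10
f(-10) = 18

18


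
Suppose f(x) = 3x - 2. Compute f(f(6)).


f(6) = 16
f(16) = 46

46


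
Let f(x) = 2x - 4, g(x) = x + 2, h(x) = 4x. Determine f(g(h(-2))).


h(-2) = -8
g(-8) = -6
f(-6) = -16

-16


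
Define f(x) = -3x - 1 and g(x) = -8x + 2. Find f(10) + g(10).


f(10) = -31
g(10) = -78
Sum = -109

-109


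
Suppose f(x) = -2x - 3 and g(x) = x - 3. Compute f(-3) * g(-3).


f(-3) = 3
g(-3) = -6
Product = -18

-18


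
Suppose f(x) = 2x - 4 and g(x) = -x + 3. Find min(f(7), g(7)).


f(7) = 10
g(7) = -4
min = -4

-4


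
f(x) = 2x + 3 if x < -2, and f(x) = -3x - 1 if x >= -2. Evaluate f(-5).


-5 satisfies x < -2
f(-5) = -7

-7


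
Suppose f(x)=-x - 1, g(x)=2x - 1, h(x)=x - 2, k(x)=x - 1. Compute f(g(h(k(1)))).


k(1) = 0
h(0) = -2
g(-2) = -5
f(-5) = 4

4


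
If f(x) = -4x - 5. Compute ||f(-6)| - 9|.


f(-6) = 19
|19| = 19
|19 - 9| = 10

10


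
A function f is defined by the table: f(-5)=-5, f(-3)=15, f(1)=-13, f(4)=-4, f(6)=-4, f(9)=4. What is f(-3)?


Reading from the table at x = -3

15


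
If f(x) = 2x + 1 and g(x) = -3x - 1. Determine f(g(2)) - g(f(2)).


f(g(2)) = -13
g(f(2)) = -16
Difference = 3

3


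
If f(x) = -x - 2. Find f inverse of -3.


Solve -x - 2 = -3
x = (-3 + 2) / (-1) = 1

1


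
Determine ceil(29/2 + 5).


20


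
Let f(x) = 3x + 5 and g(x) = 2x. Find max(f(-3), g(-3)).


f(-3) = -4
g(-3) = -6
max = -4

-4


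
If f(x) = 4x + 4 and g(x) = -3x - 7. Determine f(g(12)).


g(12) = -43
f(-43) = -168

-168


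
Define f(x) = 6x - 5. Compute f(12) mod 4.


f(12) = 67
67 mod 4 = 3

3


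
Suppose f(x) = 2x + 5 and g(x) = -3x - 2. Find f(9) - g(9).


52


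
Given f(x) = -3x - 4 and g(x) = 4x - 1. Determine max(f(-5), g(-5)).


f(-5) = 11
g(-5) = -21
max = 11

11


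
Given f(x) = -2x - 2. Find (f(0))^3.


f(0) = -2
(-2)^3 = -8

-8


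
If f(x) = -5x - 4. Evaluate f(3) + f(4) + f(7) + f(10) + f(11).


f(3) = -19
f(4) = -24
f(7) = -39
f(10) = -54
f(11) = -59
Sum = -195

-195


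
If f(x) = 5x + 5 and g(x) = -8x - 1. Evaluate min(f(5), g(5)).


f(5) = 30
g(5) = -41
min = -41

-41


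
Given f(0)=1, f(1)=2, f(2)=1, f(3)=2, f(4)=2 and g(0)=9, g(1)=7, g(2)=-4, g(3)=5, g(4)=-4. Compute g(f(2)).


f(2) = 1
g(1) = 7

7


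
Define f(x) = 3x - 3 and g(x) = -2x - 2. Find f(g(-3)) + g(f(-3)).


f(g(-3)) = 9
g(f(-3)) = 22
Sum = 31

31


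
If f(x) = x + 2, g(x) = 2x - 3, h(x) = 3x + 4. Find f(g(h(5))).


h(5) = 19
g(19) = 35
f(35) = 37

37


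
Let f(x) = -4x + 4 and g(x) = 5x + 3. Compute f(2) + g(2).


f(2) = -4
g(2) = 13
Sum = 9

9


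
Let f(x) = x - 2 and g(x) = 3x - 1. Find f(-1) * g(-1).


f(-1) = -3
g(-1) = -4
Product = 12

12


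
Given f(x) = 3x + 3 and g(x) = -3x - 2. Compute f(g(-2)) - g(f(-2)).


f(g(-2)) = 15
g(f(-2)) = 7
Difference = 8

8


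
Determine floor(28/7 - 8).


-4


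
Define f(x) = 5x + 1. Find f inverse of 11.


Solve 5x + 1 = 11
x = (11 - 1) / 5 = 2

2


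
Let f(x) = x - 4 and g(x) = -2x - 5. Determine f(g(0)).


g(0) = -5
f(-5) = -9

-9


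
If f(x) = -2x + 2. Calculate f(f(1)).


f(1) = 0
f(0) = 2

2


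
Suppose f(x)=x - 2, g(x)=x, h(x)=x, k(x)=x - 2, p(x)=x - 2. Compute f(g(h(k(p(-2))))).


p(-2) = -4
k(-4) = -6
h(-6) = -6
g(-6) = -6
f(-6) = -8

-8


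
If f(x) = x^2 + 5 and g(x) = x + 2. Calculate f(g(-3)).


g(-3) = -1
f(-1) = 1*(-1)^2 + 5 = 6

6


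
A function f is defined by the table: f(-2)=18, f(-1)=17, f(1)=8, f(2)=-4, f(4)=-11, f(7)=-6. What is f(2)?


Reading from the table at x = 2

-4


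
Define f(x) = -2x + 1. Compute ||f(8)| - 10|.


5


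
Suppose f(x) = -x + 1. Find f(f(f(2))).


f(2) = -1
f(-1) = 2
f(2) = -1

-1


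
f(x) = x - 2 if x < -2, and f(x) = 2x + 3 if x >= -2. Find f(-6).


-6 satisfies x < -2
f(-6) = -8

-8


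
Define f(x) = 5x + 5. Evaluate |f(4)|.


25


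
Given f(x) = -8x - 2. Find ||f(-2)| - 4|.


f(-2) = 14
|14| = 14
|14 - 4| = 10

10


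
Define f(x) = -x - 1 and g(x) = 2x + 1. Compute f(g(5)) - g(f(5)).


f(g(5)) = -12
g(f(5)) = -11
Difference = -1

-1


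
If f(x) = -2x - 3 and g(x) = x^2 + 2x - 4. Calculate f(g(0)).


g(0) = -4
f(-4) = 5

5


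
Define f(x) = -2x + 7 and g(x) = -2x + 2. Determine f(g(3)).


g(3) = -4
f(-4) = 15

15


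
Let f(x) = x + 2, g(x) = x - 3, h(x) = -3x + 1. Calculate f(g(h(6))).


-18


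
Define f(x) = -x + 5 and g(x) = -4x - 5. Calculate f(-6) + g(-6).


30


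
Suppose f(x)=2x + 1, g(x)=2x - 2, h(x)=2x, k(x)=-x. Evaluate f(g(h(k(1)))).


k(1) = -1
h(-1) = -2
g(-2) = -6
f(-6) = -11

-11


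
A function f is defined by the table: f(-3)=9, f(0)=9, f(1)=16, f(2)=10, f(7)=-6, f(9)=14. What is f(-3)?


Reading from the table at x = -3

9


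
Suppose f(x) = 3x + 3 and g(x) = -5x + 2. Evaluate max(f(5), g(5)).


f(5) = 18
g(5) = -23
max = 18

18


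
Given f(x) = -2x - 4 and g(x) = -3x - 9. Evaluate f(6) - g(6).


f(6) = -16
g(6) = -27
Difference = 11

11


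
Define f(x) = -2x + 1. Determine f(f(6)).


f(6) = -11
f(-11) = 23

23


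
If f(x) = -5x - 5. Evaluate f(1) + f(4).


f(1) = -10
f(4) = -25
Sum = -35

-35


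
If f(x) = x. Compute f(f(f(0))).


f(0) = 0
f(0) = 0
f(0) = 0

0


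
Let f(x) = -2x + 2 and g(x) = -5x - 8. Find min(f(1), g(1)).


f(1) = 0
g(1) = -13
min = -13

-13


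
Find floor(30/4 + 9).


30/4 = 7.5
7.5 + 9 = 16.5
floor(16.5) = 16

16


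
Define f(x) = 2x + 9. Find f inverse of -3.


Solve 2x + 9 = -3
x = (-3 - 9) / 2 = -6

-6


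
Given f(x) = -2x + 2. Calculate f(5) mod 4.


0


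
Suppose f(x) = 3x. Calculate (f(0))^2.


f(0) = 0
(0)^2 = 0

0


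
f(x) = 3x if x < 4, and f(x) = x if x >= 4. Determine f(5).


5 satisfies x >= 4
f(5) = 5

5


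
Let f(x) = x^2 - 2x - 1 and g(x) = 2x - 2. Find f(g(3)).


g(3) = 4
f(4) = 1*(4)^2 - 2*(4) - 1 = 7

7


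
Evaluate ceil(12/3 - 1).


12/3 = 4
4 - 1 = 3
ceil(3) = 3

3


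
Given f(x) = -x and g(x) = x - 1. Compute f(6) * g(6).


f(6) = -6
g(6) = 5
Product = -30

-30


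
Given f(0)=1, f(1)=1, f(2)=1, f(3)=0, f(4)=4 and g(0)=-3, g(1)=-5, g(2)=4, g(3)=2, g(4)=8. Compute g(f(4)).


f(4) = 4
g(4) = 8

8


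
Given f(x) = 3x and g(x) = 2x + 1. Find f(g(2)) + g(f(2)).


f(g(2)) = 15
g(f(2)) = 13
Sum = 28

28


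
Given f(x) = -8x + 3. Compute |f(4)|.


f(4) = -29
|-29| = 29

29


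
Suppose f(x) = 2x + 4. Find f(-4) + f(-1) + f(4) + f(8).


f(-4) = -4
f(-1) = 2
f(4) = 12
f(8) = 20
Sum = 30

30


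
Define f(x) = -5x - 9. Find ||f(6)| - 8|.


f(6) = -39
|-39| = 39
|39 - 8| = 31

31


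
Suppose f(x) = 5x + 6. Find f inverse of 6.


Solve 5x + 6 = 6
x = (6 - 6) / 5 = 0

0


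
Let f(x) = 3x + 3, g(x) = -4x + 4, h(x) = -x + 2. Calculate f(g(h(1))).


h(1) = 1
g(1) = 0
f(0) = 3

3


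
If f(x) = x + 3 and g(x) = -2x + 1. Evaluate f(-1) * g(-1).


f(-1) = 2
g(-1) = 3
Product = 6

6


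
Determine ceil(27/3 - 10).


-1


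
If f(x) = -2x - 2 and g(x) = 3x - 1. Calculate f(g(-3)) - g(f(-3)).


f(g(-3)) = 18
g(f(-3)) = 11
Difference = 7

7


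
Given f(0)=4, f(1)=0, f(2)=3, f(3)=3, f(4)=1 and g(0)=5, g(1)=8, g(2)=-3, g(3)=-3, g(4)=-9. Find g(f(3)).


f(3) = 3
g(3) = -3

-3


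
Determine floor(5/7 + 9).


5/7 = 0.7143
0.7143 + 9 = 9.7143
floor(9.7143) = 9

9


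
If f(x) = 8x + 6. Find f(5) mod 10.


f(5) = 46
46 mod 10 = 6

6


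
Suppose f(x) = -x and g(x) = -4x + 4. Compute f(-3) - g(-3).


f(-3) = 3
g(-3) = 16
Difference = -13

-13


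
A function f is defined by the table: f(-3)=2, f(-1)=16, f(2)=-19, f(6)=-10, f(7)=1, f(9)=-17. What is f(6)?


Reading from the table at x = 6

-10


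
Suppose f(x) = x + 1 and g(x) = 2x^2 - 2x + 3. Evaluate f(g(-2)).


g(-2) = 15
f(15) = 16

16


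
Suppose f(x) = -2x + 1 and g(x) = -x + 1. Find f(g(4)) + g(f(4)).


f(g(4)) = 7
g(f(4)) = 8
Sum = 15

15


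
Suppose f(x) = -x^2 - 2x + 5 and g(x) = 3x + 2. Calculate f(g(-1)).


g(-1) = -1
f(-1) = (-1)*(-1)^2 - 2*(-1) + 5 = 6

6


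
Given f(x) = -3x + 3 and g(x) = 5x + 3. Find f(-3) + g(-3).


0


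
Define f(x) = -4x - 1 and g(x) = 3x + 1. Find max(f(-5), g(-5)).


f(-5) = 19
g(-5) = -14
max = 19

19


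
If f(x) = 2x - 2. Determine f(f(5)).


14


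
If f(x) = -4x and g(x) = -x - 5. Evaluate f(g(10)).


g(10) = -15
f(-15) = 60

60


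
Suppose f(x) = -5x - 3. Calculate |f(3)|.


f(3) = -18
|-18| = 18

18


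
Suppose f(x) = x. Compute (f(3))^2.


f(3) = 3
(3)^2 = 9

9


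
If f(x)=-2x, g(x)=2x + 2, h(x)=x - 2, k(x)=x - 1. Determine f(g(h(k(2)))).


0


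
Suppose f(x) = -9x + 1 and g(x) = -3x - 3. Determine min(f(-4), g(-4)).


f(-4) = 37
g(-4) = 9
min = 9

9


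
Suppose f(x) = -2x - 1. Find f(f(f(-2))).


13


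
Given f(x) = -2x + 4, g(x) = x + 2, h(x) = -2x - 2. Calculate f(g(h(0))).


h(0) = -2
g(-2) = 0
f(0) = 4

4


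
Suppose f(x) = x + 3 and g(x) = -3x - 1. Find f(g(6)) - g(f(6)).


12


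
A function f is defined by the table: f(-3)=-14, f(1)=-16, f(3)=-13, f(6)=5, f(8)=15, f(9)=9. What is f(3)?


Reading from the table at x = 3

-13


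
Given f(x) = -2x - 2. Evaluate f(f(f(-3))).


f(-3) = 4
f(4) = -10
f(-10) = 18

18


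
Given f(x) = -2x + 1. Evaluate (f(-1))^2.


9


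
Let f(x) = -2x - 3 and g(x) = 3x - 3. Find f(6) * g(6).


f(6) = -15
g(6) = 15
Product = -225

-225


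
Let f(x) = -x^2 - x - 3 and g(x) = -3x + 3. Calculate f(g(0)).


g(0) = 3
f(3) = (-1)*(3)^2 - 1*(3) - 3 = -15

-15


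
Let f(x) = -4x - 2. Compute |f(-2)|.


f(-2) = 6
|6| = 6

6


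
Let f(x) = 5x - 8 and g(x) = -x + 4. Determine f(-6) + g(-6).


-28


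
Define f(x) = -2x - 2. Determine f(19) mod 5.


f(19) = -40
-40 mod 5 = 0

0


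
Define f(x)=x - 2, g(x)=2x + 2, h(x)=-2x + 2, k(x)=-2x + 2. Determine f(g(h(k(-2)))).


k(-2) = 6
h(6) = -10
g(-10) = -18
f(-18) = -20

-20


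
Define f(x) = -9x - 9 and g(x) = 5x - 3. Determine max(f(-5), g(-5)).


36


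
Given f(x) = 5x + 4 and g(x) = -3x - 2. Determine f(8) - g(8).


f(8) = 44
g(8) = -26
Difference = 70

70


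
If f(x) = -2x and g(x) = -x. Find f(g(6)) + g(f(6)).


f(g(6)) = 12
g(f(6)) = 12
Sum = 24

24


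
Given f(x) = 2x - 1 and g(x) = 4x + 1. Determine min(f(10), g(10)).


f(10) = 19
g(10) = 41
min = 19

19


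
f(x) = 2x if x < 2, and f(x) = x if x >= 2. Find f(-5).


-5 satisfies x < 2
f(-5) = -10

-10


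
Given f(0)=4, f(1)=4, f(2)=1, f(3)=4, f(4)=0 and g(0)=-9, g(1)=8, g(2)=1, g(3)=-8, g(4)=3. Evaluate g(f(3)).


f(3) = 4
g(4) = 3

3


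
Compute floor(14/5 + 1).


14/5 = 2.8
2.8 + 1 = 3.8
floor(3.8) = 3

3


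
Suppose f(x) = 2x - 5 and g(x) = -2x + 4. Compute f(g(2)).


g(2) = 0
f(0) = -5

-5


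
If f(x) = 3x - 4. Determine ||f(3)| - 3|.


f(3) = 5
|5| = 5
|5 - 3| = 2

2


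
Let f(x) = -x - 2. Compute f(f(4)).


4


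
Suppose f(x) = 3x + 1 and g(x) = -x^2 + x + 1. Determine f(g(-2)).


g(-2) = -5
f(-5) = -14

-14


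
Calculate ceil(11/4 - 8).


11/4 = 2.75
2.75 - 8 = -5.25
ceil(-5.25) = -5

-5


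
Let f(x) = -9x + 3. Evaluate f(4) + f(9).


f(4) = -33
f(9) = -78
Sum = -111

-111


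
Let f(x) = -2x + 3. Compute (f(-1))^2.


f(-1) = 5
(5)^2 = 25

25


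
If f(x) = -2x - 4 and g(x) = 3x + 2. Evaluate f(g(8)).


g(8) = 26
f(26) = -56

-56


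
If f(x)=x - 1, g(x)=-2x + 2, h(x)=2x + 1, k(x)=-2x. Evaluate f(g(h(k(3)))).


k(3) = -6
h(-6) = -11
g(-11) = 24
f(24) = 23

23


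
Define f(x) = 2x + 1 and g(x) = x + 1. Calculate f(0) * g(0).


f(0) = 1
g(0) = 1
Product = 1

1


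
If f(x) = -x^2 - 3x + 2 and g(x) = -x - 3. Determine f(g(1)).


g(1) = -4
f(-4) = (-1)*(-4)^2 - 3*(-4) + 2 = -2

-2


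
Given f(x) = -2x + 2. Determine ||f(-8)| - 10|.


f(-8) = 18
|18| = 18
|18 - 10| = 8

8


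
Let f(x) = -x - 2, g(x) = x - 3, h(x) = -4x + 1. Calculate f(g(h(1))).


h(1) = -3
g(-3) = -6
f(-6) = 4

4


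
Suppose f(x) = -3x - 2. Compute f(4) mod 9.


f(4) = -14
-14 mod 9 = 4

4


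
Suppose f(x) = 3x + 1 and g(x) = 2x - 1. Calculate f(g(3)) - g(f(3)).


f(g(3)) = 16
g(f(3)) = 19
Difference = -3

-3
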